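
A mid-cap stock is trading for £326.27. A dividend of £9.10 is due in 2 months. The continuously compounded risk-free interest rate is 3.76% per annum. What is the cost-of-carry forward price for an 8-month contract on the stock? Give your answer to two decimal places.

£325.28

PV(dividends) I = 9.10·e^(−0.0376·2/12)
I = 9.0432
F = (S − I)·e^(rT) = (326.27 − 9.0432) · e^(0.0376·8/12)
= 317.2268 · e^0.025067 = 317.2268 × 1.025384 = £325.28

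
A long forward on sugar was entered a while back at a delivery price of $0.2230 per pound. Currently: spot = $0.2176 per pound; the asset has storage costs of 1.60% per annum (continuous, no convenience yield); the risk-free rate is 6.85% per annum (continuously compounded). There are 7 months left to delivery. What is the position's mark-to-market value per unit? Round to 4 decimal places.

$0.0054 per pound

Current fair forward for the remaining 7 months: F = S·e^((r + u)·T), (r + u) = 0.0685 + 0.0160 = 0.0845
F = 0.2176 · e^(0.0845 × 7/12) = 0.2176 × 1.050527 = 0.2286
Value of long forward = (F − K)·e^(−rT) = (0.2286 − 0.2230) · e^(−0.0685·7/12)
= 0.0056 × 0.960829 = 0.0054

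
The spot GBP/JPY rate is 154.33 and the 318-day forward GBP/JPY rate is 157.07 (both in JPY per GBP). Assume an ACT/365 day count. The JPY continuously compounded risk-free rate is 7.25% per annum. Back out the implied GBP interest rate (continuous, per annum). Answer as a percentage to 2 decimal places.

F = S·e^((r_JPY − r_GBP)T) ⇒ r_GBP = r_JPY − ln(F/S)/T
ln(157.07/154.33) = 0.017598; /(318/365) = 0.020199
r_GBP = 0.0725 − 0.020199 = 0.052301
r_GBP = 5.23%

5.23%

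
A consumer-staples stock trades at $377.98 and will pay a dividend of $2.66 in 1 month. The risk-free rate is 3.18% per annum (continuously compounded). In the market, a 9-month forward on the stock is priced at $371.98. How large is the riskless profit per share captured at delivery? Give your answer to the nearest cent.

$12.41 per share

PV(dividends) I = 2.66·e^(−0.0318·1/12) = 2.6530
Fair forward F* = (S − I)·e^(rT) = (377.98 − 2.6530)·e^0.023850 = 375.3270 × 1.024137 = 384.3863
Market $371.98 < fair 384.3863: forward underpriced → reverse cash-and-carry (short the stock, invest proceeds at r, pay the dividends, go long the forward).
Profit at T = |F_mkt − F*| = |371.98 − 384.3863| = $12.41 per share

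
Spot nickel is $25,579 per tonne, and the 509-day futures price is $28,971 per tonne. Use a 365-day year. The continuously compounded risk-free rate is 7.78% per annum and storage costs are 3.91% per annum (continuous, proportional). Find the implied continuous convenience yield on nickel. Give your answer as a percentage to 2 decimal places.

F = S·e^((r+u−y)T) ⇒ (r+u−y) = ln(F/S)/T
ln(28971/25579) = 0.124524; /T ⇒ 0.089295
y = r + u − ln(F/S)/T = 0.0778 + 0.0391 − 0.089295 = 0.027605
y = 2.76%

2.76%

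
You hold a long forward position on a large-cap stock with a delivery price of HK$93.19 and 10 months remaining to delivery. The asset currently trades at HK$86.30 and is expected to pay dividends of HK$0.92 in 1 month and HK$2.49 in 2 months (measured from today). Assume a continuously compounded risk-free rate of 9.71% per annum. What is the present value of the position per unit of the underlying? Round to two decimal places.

-HK$3.01

PV(remaining dividends) I = 0.92·e^(−0.0971·1/12) + 2.49·e^(−0.0971·2/12) = 3.3626
Current forward F = (S − I)·e^(rT) = (86.30 − 3.3626)·e^(0.0971·10/12) = 82.9374 × 1.084281 = 89.9274
Value (long) = (F − K)·e^(−rT) = (89.9274 − 93.19) × 0.922271 = -3.0090
Value = -HK$3.01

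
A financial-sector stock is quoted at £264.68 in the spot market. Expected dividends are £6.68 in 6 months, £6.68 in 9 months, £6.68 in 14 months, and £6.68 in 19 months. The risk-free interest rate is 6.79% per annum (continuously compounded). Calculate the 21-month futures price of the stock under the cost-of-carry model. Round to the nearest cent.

£269.95

PV(dividends) I = 6.68·e^(−0.0679·6/12) + 6.68·e^(−0.0679·9/12) + 6.68·e^(−0.0679·14/12) + 6.68·e^(−0.0679·19/12)
I = 6.4570 + 6.3483 + 6.1712 + 5.9991 = 24.9756
F = (S − I)·e^(rT) = (264.68 − 24.9756) · e^(0.0679·21/12)
= 239.7044 · e^0.118825 = 239.7044 × 1.126173 = £269.95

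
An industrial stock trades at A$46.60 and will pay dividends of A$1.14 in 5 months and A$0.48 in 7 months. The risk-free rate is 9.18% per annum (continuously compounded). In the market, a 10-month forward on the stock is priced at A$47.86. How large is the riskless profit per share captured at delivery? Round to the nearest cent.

PV(dividends) I = 1.14·e^(−0.0918·5/12) + 0.48·e^(−0.0918·7/12) = 1.5522
Fair forward F* = (S − I)·e^(rT) = (46.60 − 1.5522)·e^0.076500 = 45.0478 × 1.079502 = 48.6292
Market A$47.86 < fair 48.6292: forward underpriced → reverse cash-and-carry (short the stock, invest proceeds at r, pay the dividends, go long the forward).
Profit at T = |F_mkt − F*| = |47.86 − 48.6292| = A$0.77 per share

A$0.77 per share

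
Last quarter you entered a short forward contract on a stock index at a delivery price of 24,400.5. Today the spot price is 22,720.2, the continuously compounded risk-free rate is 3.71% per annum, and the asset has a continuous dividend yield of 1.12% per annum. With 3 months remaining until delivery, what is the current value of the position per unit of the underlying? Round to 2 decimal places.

Current fair forward for the remaining 3 months: F = S·e^((r − q)·T), (r − q) = 0.0371 − 0.0112 = 0.0259
F = 22720.2 · e^(0.0259 × 3/12) = 22720.2 × 1.00649601 = 22867.7906
Value of long forward = (F − K)·e^(−rT) = (22867.7906 − 24400.5) · e^(−0.0371·3/12)
= -1532.7094 × 0.99076788 = -1518.56
Short position value = −(long value) = 1518.56

1518.56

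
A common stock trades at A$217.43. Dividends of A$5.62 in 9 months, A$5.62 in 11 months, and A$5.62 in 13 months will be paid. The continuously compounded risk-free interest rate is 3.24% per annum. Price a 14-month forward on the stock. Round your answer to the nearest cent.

A$208.81

PV(dividends) I = 5.62·e^(−0.0324·9/12) + 5.62·e^(−0.0324·11/12) + 5.62·e^(−0.0324·13/12)
I = 5.4851 + 5.4555 + 5.4262 = 16.3668
F = (S − I)·e^(rT) = (217.43 − 16.3668) · e^(0.0324·14/12)
= 201.0632 · e^0.037800 = 201.0632 × 1.038524 = A$208.81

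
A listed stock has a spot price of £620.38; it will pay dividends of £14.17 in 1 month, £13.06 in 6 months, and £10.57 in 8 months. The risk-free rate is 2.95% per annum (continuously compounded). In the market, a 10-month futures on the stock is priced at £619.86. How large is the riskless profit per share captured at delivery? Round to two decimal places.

PV(dividends) I = 14.17·e^(−0.0295·1/12) + 13.06·e^(−0.0295·6/12) + 10.57·e^(−0.0295·8/12) = 37.3681
Fair futures F* = (S − I)·e^(rT) = (620.38 − 37.3681)·e^0.024583 = 583.0119 × 1.024888 = 597.5219
Market £619.86 > fair 597.5219: forward overpriced → cash-and-carry (borrow at r, buy the stock and collect the dividends, short the forward).
Profit at T = |F_mkt − F*| = |619.86 − 597.5219| = £22.34 per share

£22.34 per share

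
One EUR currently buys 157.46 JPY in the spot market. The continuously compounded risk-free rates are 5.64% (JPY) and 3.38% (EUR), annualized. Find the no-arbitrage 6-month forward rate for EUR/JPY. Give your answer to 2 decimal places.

159.25

F = S·e^((r_JPY − r_EUR)T) = 157.46 · e^((0.0564 − 0.0338) × 6/12)
= 157.46 · e^0.011300 = 157.46 × 1.011364
F = 159.25 JPY per EUR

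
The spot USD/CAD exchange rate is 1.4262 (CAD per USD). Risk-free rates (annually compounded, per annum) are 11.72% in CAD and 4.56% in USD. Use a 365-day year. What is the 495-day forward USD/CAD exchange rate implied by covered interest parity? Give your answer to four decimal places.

By covered interest parity, F = S · (1+r_CAD)^T / (1+r_USD)^T
= 1.4262 × 1.162180 / 1.062338 = 1.4262 × 1.093983
F = 1.5602 CAD per USD

1.5602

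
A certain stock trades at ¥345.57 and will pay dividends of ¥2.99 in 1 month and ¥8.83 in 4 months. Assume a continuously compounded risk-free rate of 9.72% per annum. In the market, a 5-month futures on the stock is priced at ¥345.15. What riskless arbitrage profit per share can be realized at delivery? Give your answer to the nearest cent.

PV(dividends) I = 2.99·e^(−0.0972·1/12) + 8.83·e^(−0.0972·4/12) = 11.5144
Fair futures F* = (S − I)·e^(rT) = (345.57 − 11.5144)·e^0.040500 = 334.0556 × 1.041331 = 347.8625
Market ¥345.15 < fair 347.8625: forward underpriced → reverse cash-and-carry (short the stock, invest proceeds at r, pay the dividends, go long the forward).
Profit at T = |F_mkt − F*| = |345.15 − 347.8625| = ¥2.71 per share

¥2.71 per share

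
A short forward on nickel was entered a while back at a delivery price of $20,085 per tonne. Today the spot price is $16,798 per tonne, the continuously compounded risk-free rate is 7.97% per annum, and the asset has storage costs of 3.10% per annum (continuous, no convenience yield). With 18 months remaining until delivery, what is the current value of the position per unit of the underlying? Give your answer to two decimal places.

Current fair forward for the remaining 18 months: F = S·e^((r + u)·T), (r + u) = 0.0797 + 0.0310 = 0.1107
F = 16798 · e^(0.1107 × 18/12) = 16798 × 1.18063213 = 19832.2585
Value of long forward = (F − K)·e^(−rT) = (19832.2585 − 20085) · e^(−0.0797·18/12)
= -252.7415 × 0.88731964 = -224.26
Short position value = −(long value) = $224.26

$224.26 per tonne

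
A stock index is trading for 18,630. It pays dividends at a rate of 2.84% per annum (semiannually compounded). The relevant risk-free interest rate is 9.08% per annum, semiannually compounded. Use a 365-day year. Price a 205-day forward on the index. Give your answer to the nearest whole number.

19,275

F = S · (1+r/2)^(2T) / (1+q/2)^(2T)
= 18630 × 1.051138 / 1.015965 = 18630 × 1.034620
F = 19,275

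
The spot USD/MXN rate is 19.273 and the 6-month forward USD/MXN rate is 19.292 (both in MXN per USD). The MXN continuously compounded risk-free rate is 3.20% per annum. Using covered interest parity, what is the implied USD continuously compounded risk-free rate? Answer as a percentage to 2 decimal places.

3.00%

F = S·e^((r_MXN − r_USD)T) ⇒ r_USD = r_MXN − ln(F/S)/T
ln(19.292/19.273) = 0.000985; /(6/12) = 0.001970
r_USD = 0.0320 − 0.001970 = 0.030030
r_USD = 3.00%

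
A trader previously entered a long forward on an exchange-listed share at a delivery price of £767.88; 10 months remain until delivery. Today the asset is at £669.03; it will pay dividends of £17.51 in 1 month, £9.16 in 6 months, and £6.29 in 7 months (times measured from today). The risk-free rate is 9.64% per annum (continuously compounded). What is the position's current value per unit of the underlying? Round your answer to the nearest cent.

-£71.62

PV(remaining dividends) I = 17.51·e^(−0.0964·1/12) + 9.16·e^(−0.0964·6/12) + 6.29·e^(−0.0964·7/12) = 32.0449
Current forward F = (S − I)·e^(rT) = (669.03 − 32.0449)·e^(0.0964·10/12) = 636.9851 × 1.083648 = 690.2676
Value (long) = (F − K)·e^(−rT) = (690.2676 − 767.88) × 0.922809 = -71.6214
Value = -£71.62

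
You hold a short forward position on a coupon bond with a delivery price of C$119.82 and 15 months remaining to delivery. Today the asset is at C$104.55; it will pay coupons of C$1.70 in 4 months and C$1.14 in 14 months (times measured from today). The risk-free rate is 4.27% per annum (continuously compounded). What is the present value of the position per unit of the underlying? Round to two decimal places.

PV(remaining coupons) I = 1.70·e^(−0.0427·4/12) + 1.14·e^(−0.0427·14/12) = 2.7606
Current forward F = (S − I)·e^(rT) = (104.55 − 2.7606)·e^(0.0427·15/12) = 101.7894 × 1.054825 = 107.3700
Value (long) = (F − K)·e^(−rT) = (107.3700 − 119.82) × 0.948024 = -11.8029
Short position value = −(long value) = C$11.80

C$11.80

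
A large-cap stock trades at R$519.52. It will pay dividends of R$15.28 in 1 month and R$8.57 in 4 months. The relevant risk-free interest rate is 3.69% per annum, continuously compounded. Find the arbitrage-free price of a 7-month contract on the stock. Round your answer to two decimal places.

PV(dividends) I = 15.28·e^(−0.0369·1/12) + 8.57·e^(−0.0369·4/12)
I = 15.2331 + 8.4652 = 23.6983
F = (S − I)·e^(rT) = (519.52 − 23.6983) · e^(0.0369·7/12)
= 495.8217 · e^0.021525 = 495.8217 × 1.021758 = R$506.61

R$506.61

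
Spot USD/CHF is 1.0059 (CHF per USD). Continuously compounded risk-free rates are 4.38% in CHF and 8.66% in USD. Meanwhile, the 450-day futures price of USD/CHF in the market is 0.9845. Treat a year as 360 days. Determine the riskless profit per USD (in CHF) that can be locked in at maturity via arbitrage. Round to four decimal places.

0.0310 per USD (in CHF)

Fair futures: F* = S·e^(carry·T), with carry = (r_CHF − r_USD) = 0.0438 − 0.0866 = -0.0428
F* = 1.0059 · e^(-0.0428 × 450/360) = 1.0059 · e^-0.053500 = 1.0059 × 0.947906 = 0.9535
Market 0.9845 > fair 0.9535: forward overpriced → cash-and-carry (buy spot, short the forward).
At maturity, profit = |F_mkt − F*| = |0.9845 − 0.9535| = 0.0310 per USD (in CHF)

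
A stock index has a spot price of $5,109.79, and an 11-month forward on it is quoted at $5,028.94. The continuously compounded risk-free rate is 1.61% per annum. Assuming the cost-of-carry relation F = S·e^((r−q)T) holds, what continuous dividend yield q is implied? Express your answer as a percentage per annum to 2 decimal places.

From F = S·e^((r−q)T): (r − q) = ln(F/S)/T
ln(5028.94/5109.79) = ln(0.984177) = -0.015950
(r − q) = -0.015950 / (11/12) = -0.017400
q = r − ln(F/S)/T = 0.0161 + 0.017400 = 0.033500
q = 3.35%

3.35%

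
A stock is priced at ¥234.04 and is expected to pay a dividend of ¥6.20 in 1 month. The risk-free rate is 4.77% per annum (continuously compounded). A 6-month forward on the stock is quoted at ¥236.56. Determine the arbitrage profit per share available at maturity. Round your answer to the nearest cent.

PV(dividends) I = 6.20·e^(−0.0477·1/12) = 6.1754
Fair forward F* = (S − I)·e^(rT) = (234.04 − 6.1754)·e^0.023850 = 227.8646 × 1.024137 = 233.3646
Market ¥236.56 > fair 233.3646: forward overpriced → cash-and-carry (borrow at r, buy the stock and collect the dividends, short the forward).
Profit at T = |F_mkt − F*| = |236.56 − 233.3646| = ¥3.20 per share

¥3.20 per share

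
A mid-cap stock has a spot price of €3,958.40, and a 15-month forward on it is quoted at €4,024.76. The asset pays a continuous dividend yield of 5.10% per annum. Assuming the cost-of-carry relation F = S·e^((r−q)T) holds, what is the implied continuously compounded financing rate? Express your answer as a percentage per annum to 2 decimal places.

From F = S·e^((r−q)T): (r − q) = ln(F/S)/T
ln(4024.76/3958.40) = ln(1.016764) = 0.016625
(r − q) = 0.016625 / (15/12) = 0.013300
r = ln(F/S)/T + q = 0.013300 + 0.0510 = 0.064300
r = 6.43%

6.43%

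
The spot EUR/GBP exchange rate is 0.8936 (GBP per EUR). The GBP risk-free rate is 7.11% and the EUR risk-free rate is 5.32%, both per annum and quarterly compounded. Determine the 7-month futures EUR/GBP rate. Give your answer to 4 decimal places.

By covered interest parity, F = S · (1+r_GBP/4)^(4T) / (1+r_EUR/4)^(4T)
= 0.8936 × 1.041967 / 1.031309 = 0.8936 × 1.010334
F = 0.9028 GBP per EUR

0.9028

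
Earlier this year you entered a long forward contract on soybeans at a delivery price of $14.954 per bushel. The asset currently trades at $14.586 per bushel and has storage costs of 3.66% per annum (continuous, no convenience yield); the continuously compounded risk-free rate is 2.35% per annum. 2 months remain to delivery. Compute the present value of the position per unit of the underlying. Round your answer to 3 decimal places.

Current fair forward for the remaining 2 months: F = S·e^((r + u)·T), (r + u) = 0.0235 + 0.0366 = 0.0601
F = 14.586 · e^(0.0601 × 2/12) = 14.586 × 1.010067 = 14.7328
Value of long forward = (F − K)·e^(−rT) = (14.7328 − 14.954) · e^(−0.0235·2/12)
= -0.2212 × 0.996091 = -0.220

-$0.220 per bushel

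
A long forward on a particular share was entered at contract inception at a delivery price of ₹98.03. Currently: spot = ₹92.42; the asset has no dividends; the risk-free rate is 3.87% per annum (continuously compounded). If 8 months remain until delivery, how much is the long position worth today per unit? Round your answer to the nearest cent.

Current fair forward for the remaining 8 months: F = S·e^(r·T), r = 0.0387
F = 92.42 · e^(0.0387 × 8/12) = 92.42 × 1.026136 = 94.8355
Value of long forward = (F − K)·e^(−rT) = (94.8355 − 98.03) · e^(−0.0387·8/12)
= -3.1945 × 0.974530 = -3.11

-₹3.11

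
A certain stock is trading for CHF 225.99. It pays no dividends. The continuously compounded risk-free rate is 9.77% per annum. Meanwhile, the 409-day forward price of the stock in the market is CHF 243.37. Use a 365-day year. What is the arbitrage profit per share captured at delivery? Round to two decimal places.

CHF 8.77 per share

Fair forward: F* = S·e^(carry·T), with carry = r = 0.0977
F* = 225.99 · e^(0.0977 × 409/365) = 225.99 · e^0.109478 = 225.99 × 1.115696 = CHF 252.1361
Market CHF 243.37 < fair CHF 252.1361: forward underpriced → reverse cash-and-carry (short spot, go long the forward).
At maturity, profit = |F_mkt − F*| = |243.37 − 252.1361| = CHF 8.77 per share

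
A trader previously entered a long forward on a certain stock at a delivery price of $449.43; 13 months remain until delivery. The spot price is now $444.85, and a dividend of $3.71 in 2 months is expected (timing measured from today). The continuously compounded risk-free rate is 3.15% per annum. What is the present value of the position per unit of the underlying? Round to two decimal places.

$6.81

PV(remaining dividends) I = 3.71·e^(−0.0315·2/12) = 3.6906
Current forward F = (S − I)·e^(rT) = (444.85 − 3.6906)·e^(0.0315·13/12) = 441.1594 × 1.034714 = 456.4738
Value (long) = (F − K)·e^(−rT) = (456.4738 − 449.43) × 0.966451 = 6.8075
Value = $6.81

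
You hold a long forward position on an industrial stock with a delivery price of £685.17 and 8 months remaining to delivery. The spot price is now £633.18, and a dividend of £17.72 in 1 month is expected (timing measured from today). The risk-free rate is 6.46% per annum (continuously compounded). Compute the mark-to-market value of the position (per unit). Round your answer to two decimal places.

-£40.73

PV(remaining dividends) I = 17.72·e^(−0.0646·1/12) = 17.6249
Current forward F = (S − I)·e^(rT) = (633.18 − 17.6249)·e^(0.0646·8/12) = 615.5551 × 1.044007 = 642.6438
Value (long) = (F − K)·e^(−rT) = (642.6438 − 685.17) × 0.957848 = -40.7336
Value = -£40.73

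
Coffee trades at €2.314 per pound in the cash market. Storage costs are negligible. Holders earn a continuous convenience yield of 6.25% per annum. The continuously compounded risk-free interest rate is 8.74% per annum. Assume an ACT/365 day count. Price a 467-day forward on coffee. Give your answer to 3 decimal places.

Net carry = r + u − y = 0.0874 + 0.0000 − 0.0625 = 0.0249
F = S·e^((r+u−y)T) = 2.314 · e^(0.0249 × 467/365) = 2.314 · e^0.031858
= 2.314 × 1.032371 = €2.389 per pound

€2.389 per pound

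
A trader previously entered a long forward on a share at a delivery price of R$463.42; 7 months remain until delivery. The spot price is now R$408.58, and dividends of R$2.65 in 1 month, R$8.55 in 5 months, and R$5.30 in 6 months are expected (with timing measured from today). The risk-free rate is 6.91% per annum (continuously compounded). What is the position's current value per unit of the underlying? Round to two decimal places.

PV(remaining dividends) I = 2.65·e^(−0.0691·1/12) + 8.55·e^(−0.0691·5/12) + 5.30·e^(−0.0691·6/12) = 16.0621
Current forward F = (S − I)·e^(rT) = (408.58 − 16.0621)·e^(0.0691·7/12) = 392.5179 × 1.041132 = 408.6629
Value (long) = (F − K)·e^(−rT) = (408.6629 − 463.42) × 0.960493 = -52.5938
Value = -R$52.59

-R$52.59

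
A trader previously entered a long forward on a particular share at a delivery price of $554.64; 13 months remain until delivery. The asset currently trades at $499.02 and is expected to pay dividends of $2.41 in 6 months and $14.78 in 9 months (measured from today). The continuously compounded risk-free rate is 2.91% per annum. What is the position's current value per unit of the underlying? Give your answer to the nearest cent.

-$55.24

PV(remaining dividends) I = 2.41·e^(−0.0291·6/12) + 14.78·e^(−0.0291·9/12) = 16.8361
Current forward F = (S − I)·e^(rT) = (499.02 − 16.8361)·e^(0.0291·13/12) = 482.1839 × 1.032027 = 497.6268
Value (long) = (F − K)·e^(−rT) = (497.6268 − 554.64) × 0.968967 = -55.2439
Value = -$55.24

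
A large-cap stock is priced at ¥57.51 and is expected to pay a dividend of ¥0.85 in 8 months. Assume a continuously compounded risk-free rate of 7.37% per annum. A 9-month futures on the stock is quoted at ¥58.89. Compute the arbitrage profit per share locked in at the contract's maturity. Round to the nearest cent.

PV(dividends) I = 0.85·e^(−0.0737·8/12) = 0.8092
Fair futures F* = (S − I)·e^(rT) = (57.51 − 0.8092)·e^0.055275 = 56.7008 × 1.056831 = 59.9232
Market ¥58.89 < fair 59.9232: forward underpriced → reverse cash-and-carry (short the stock, invest proceeds at r, pay the dividends, go long the forward).
Profit at T = |F_mkt − F*| = |58.89 − 59.9232| = ¥1.03 per share

¥1.03 per share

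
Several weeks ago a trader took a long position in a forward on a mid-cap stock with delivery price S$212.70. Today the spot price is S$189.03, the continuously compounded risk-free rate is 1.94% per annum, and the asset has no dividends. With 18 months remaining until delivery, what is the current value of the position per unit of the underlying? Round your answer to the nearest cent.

Current fair forward for the remaining 18 months: F = S·e^(r·T), r = 0.0194
F = 189.03 · e^(0.0194 × 18/12) = 189.03 × 1.029528 = 194.6117
Value of long forward = (F − K)·e^(−rT) = (194.6117 − 212.70) · e^(−0.0194·18/12)
= -18.0883 × 0.971319 = -17.57

-S$17.57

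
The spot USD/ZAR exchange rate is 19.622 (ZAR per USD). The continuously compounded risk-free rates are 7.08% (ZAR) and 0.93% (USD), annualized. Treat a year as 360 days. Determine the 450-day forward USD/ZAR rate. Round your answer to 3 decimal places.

21.190

F = S·e^((r_ZAR − r_USD)T) = 19.622 · e^((0.0708 − 0.0093) × 450/360)
= 19.622 · e^0.076875 = 19.622 × 1.079907
F = 21.190 ZAR per USD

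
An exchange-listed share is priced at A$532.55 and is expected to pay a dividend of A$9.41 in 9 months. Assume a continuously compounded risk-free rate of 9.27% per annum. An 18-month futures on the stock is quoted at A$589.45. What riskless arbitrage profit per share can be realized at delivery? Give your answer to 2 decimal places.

A$12.46 per share

PV(dividends) I = 9.41·e^(−0.0927·9/12) = 8.7780
Fair futures F* = (S − I)·e^(rT) = (532.55 − 8.7780)·e^0.139050 = 523.7720 × 1.149182 = 601.9094
Market A$589.45 < fair 601.9094: forward underpriced → reverse cash-and-carry (short the stock, invest proceeds at r, pay the dividends, go long the forward).
Profit at T = |F_mkt − F*| = |589.45 − 601.9094| = A$12.46 per share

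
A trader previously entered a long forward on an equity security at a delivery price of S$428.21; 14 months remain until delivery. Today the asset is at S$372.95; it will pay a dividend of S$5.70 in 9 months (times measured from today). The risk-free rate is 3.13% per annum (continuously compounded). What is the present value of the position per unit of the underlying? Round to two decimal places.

PV(remaining dividends) I = 5.70·e^(−0.0313·9/12) = 5.5678
Current forward F = (S − I)·e^(rT) = (372.95 − 5.5678)·e^(0.0313·14/12) = 367.3822 × 1.037192 = 381.0459
Value (long) = (F − K)·e^(−rT) = (381.0459 − 428.21) × 0.964142 = -45.4729
Value = -S$45.47

-S$45.47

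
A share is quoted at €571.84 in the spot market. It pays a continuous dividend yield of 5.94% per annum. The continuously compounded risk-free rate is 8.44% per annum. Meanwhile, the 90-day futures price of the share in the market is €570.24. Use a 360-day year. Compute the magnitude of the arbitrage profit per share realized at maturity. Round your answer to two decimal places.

Fair futures: F* = S·e^(carry·T), with carry = (r − q) = 0.0844 − 0.0594 = 0.0250
F* = 571.84 · e^(0.0250 × 90/360) = 571.84 · e^0.006250 = 571.84 × 1.006270 = €575.4254
Market €570.24 < fair €575.4254: forward underpriced → reverse cash-and-carry (short spot, go long the forward).
At maturity, profit = |F_mkt − F*| = |570.24 − 575.4254| = €5.19 per share

€5.19 per share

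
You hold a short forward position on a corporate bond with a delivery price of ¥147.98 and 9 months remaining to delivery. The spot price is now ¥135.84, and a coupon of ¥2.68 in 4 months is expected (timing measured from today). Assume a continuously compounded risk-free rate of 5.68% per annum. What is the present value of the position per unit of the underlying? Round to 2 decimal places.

¥8.60

PV(remaining coupons) I = 2.68·e^(−0.0568·4/12) = 2.6297
Current forward F = (S − I)·e^(rT) = (135.84 − 2.6297)·e^(0.0568·9/12) = 133.2103 × 1.043520 = 139.0076
Value (long) = (F − K)·e^(−rT) = (139.0076 − 147.98) × 0.958295 = -8.5982
Short position value = −(long value) = ¥8.60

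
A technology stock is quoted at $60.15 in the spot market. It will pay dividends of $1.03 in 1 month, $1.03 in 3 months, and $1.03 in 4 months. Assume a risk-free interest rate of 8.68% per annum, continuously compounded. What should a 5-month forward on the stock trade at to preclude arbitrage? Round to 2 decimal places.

PV(dividends) I = 1.03·e^(−0.0868·1/12) + 1.03·e^(−0.0868·3/12) + 1.03·e^(−0.0868·4/12)
I = 1.0226 + 1.0079 + 1.0006 = 3.0311
F = (S − I)·e^(rT) = (60.15 − 3.0311) · e^(0.0868·5/12)
= 57.1189 · e^0.036167 = 57.1189 × 1.036829 = $59.22

$59.22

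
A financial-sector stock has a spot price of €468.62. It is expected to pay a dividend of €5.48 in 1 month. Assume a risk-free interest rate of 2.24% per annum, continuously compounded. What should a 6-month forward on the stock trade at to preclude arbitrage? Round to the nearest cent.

PV(dividends) I = 5.48·e^(−0.0224·1/12)
I = 5.4698
F = (S − I)·e^(rT) = (468.62 − 5.4698) · e^(0.0224·6/12)
= 463.1502 · e^0.011200 = 463.1502 × 1.011263 = €468.37

€468.37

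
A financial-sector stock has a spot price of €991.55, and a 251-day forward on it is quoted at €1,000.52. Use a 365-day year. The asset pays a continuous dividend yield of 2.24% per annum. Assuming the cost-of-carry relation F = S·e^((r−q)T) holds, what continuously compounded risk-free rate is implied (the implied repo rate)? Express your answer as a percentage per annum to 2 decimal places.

From F = S·e^((r−q)T): (r − q) = ln(F/S)/T
ln(1000.52/991.55) = ln(1.009046) = 0.009005
(r − q) = 0.009005 / (251/365) = 0.013095
r = ln(F/S)/T + q = 0.013095 + 0.0224 = 0.035495
r = 3.55%

3.55%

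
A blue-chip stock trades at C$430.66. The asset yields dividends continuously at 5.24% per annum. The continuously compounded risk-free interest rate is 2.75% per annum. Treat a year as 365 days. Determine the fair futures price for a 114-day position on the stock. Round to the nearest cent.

F = S·e^((r − q)T) = 430.66 · e^((0.0275 − 0.0524) × 114/365)
= 430.66 · e^-0.007777 = 430.66 × 0.992253
F = C$427.32

C$427.32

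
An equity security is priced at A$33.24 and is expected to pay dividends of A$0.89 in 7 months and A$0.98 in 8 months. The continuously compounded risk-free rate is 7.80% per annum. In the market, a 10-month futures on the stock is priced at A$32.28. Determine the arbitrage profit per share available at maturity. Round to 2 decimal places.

PV(dividends) I = 0.89·e^(−0.0780·7/12) + 0.98·e^(−0.0780·8/12) = 1.7808
Fair futures F* = (S − I)·e^(rT) = (33.24 − 1.7808)·e^0.065000 = 31.4592 × 1.067159 = 33.5720
Market A$32.28 < fair 33.5720: forward underpriced → reverse cash-and-carry (short the stock, invest proceeds at r, pay the dividends, go long the forward).
Profit at T = |F_mkt − F*| = |32.28 − 33.5720| = A$1.29 per share

A$1.29 per share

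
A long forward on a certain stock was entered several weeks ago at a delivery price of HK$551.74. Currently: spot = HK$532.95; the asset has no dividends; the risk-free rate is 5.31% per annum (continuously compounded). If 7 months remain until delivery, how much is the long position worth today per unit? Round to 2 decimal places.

Current fair forward for the remaining 7 months: F = S·e^(r·T), r = 0.0531
F = 532.95 · e^(0.0531 × 7/12) = 532.95 × 1.031460 = 549.7166
Value of long forward = (F − K)·e^(−rT) = (549.7166 − 551.74) · e^(−0.0531·7/12)
= -2.0234 × 0.969500 = -1.96

-HK$1.96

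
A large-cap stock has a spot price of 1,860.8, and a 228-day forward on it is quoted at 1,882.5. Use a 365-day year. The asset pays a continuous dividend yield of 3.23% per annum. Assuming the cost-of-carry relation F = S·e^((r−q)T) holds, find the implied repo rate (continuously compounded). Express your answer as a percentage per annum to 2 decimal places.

From F = S·e^((r−q)T): (r − q) = ln(F/S)/T
ln(1882.5/1860.8) = ln(1.011662) = 0.011595
(r − q) = 0.011595 / (228/365) = 0.018562
r = ln(F/S)/T + q = 0.018562 + 0.0323 = 0.050862
r = 5.09%

5.09%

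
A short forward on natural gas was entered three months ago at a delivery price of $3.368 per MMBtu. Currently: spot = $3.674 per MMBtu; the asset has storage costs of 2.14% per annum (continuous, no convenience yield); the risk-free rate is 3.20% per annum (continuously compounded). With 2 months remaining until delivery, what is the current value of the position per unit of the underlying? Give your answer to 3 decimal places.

Current fair forward for the remaining 2 months: F = S·e^((r + u)·T), (r + u) = 0.0320 + 0.0214 = 0.0534
F = 3.674 · e^(0.0534 × 2/12) = 3.674 × 1.008940 = 3.7068
Value of long forward = (F − K)·e^(−rT) = (3.7068 − 3.368) · e^(−0.0320·2/12)
= 0.3388 × 0.994681 = 0.337
Short position value = −(long value) = -$0.337

-$0.337 per MMBtu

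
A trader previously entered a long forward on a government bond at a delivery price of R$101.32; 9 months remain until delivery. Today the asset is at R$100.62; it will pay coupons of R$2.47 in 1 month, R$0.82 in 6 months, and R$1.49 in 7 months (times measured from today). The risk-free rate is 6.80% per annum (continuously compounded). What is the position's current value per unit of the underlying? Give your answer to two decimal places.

PV(remaining coupons) I = 2.47·e^(−0.0680·1/12) + 0.82·e^(−0.0680·6/12) + 1.49·e^(−0.0680·7/12) = 4.6807
Current forward F = (S − I)·e^(rT) = (100.62 − 4.6807)·e^(0.0680·9/12) = 95.9393 × 1.052323 = 100.9591
Value (long) = (F − K)·e^(−rT) = (100.9591 − 101.32) × 0.950279 = -0.3430
Value = -R$0.34

-R$0.34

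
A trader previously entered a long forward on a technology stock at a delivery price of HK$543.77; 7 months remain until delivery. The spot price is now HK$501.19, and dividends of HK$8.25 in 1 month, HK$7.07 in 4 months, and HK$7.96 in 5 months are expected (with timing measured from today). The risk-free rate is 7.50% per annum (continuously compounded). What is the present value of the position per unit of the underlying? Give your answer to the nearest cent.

PV(remaining dividends) I = 8.25·e^(−0.0750·1/12) + 7.07·e^(−0.0750·4/12) + 7.96·e^(−0.0750·5/12) = 22.8091
Current forward F = (S − I)·e^(rT) = (501.19 − 22.8091)·e^(0.0750·7/12) = 478.3809 × 1.044721 = 499.7746
Value (long) = (F − K)·e^(−rT) = (499.7746 − 543.77) × 0.957193 = -42.1121
Value = -HK$42.11

-HK$42.11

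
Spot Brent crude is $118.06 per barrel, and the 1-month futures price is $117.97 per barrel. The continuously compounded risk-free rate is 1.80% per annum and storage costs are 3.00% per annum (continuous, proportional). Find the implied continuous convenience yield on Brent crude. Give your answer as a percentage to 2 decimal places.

5.72%

F = S·e^((r+u−y)T) ⇒ (r+u−y) = ln(F/S)/T
ln(117.97/118.06) = -0.000763; /T ⇒ -0.009156
y = r + u − ln(F/S)/T = 0.0180 + 0.0300 + 0.009156 = 0.057156
y = 5.72%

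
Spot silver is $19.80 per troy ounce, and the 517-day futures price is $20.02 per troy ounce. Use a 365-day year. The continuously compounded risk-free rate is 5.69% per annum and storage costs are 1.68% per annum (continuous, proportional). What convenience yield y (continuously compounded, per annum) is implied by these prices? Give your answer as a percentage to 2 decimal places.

F = S·e^((r+u−y)T) ⇒ (r+u−y) = ln(F/S)/T
ln(20.02/19.80) = 0.011050; /T ⇒ 0.007801
y = r + u − ln(F/S)/T = 0.0569 + 0.0168 − 0.007801 = 0.065899
y = 6.59%

6.59%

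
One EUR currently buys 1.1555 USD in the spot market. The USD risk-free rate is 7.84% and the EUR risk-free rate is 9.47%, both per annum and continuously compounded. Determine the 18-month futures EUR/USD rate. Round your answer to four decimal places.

1.1276

F = S·e^((r_USD − r_EUR)T) = 1.1555 · e^((0.0784 − 0.0947) × 18/12)
= 1.1555 · e^-0.024450 = 1.1555 × 0.975846
F = 1.1276 USD per EUR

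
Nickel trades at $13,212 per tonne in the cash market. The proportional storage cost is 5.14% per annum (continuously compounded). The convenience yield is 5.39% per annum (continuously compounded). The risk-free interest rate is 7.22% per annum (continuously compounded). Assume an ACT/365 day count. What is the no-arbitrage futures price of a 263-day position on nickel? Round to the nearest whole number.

Net carry = r + u − y = 0.0722 + 0.0514 − 0.0539 = 0.0697
F = S·e^((r+u−y)T) = 13212 · e^(0.0697 × 263/365) = 13212 · e^0.050222
= 13212 × 1.051505 = $13,892 per tonne

$13,892 per tonne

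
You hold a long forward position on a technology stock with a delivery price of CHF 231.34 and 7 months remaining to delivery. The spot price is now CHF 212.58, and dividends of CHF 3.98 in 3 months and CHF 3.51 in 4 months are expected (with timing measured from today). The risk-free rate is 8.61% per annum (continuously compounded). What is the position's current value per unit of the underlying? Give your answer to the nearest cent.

PV(remaining dividends) I = 3.98·e^(−0.0861·3/12) + 3.51·e^(−0.0861·4/12) = 7.3059
Current forward F = (S − I)·e^(rT) = (212.58 − 7.3059)·e^(0.0861·7/12) = 205.2741 × 1.051508 = 215.8474
Value (long) = (F − K)·e^(−rT) = (215.8474 − 231.34) × 0.951015 = -14.7337
Value = -CHF 14.73

-CHF 14.73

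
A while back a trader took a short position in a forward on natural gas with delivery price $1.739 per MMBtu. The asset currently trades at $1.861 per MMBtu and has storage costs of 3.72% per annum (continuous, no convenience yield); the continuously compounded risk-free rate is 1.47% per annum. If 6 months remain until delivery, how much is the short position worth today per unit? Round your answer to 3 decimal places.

-$0.170 per MMBtu

Current fair forward for the remaining 6 months: F = S·e^((r + u)·T), (r + u) = 0.0147 + 0.0372 = 0.0519
F = 1.861 · e^(0.0519 × 6/12) = 1.861 × 1.026290 = 1.9099
Value of long forward = (F − K)·e^(−rT) = (1.9099 − 1.739) · e^(−0.0147·6/12)
= 0.1709 × 0.992677 = 0.170
Short position value = −(long value) = -$0.170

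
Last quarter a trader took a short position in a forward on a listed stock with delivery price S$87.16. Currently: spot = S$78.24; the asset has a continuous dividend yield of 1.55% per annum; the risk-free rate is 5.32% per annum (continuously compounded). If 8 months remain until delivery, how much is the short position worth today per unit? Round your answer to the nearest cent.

S$6.69

Current fair forward for the remaining 8 months: F = S·e^((r − q)·T), (r − q) = 0.0532 − 0.0155 = 0.0377
F = 78.24 · e^(0.0377 × 8/12) = 78.24 × 1.025452 = 80.2314
Value of long forward = (F − K)·e^(−rT) = (80.2314 − 87.16) · e^(−0.0532·8/12)
= -6.9286 × 0.965155 = -6.69
Short position value = −(long value) = S$6.69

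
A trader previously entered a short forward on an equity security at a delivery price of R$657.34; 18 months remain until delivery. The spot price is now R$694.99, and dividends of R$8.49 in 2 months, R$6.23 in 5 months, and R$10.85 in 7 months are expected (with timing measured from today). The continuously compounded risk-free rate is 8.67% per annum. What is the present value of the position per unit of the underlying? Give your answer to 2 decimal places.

-R$93.12

PV(remaining dividends) I = 8.49·e^(−0.0867·2/12) + 6.23·e^(−0.0867·5/12) + 10.85·e^(−0.0867·7/12) = 24.6921
Current forward F = (S − I)·e^(rT) = (694.99 − 24.6921)·e^(0.0867·18/12) = 670.2979 × 1.138885 = 763.3922
Value (long) = (F − K)·e^(−rT) = (763.3922 − 657.34) × 0.878052 = 93.1193
Short position value = −(long value) = -R$93.12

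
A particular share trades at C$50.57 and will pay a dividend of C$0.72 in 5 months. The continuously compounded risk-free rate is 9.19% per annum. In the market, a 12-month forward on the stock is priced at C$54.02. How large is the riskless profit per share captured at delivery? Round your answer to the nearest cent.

PV(dividends) I = 0.72·e^(−0.0919·5/12) = 0.6930
Fair forward F* = (S − I)·e^(rT) = (50.57 − 0.6930)·e^0.091900 = 49.8770 × 1.096255 = 54.6779
Market C$54.02 < fair 54.6779: forward underpriced → reverse cash-and-carry (short the stock, invest proceeds at r, pay the dividends, go long the forward).
Profit at T = |F_mkt − F*| = |54.02 − 54.6779| = C$0.66 per share

C$0.66 per share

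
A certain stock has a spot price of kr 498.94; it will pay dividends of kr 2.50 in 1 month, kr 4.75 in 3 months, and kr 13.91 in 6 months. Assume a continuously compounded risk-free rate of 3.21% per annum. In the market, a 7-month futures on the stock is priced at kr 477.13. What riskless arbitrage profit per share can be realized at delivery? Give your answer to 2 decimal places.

PV(dividends) I = 2.50·e^(−0.0321·1/12) + 4.75·e^(−0.0321·3/12) + 13.91·e^(−0.0321·6/12) = 20.8939
Fair futures F* = (S − I)·e^(rT) = (498.94 − 20.8939)·e^0.018725 = 478.0461 × 1.018901 = 487.0816
Market kr 477.13 < fair 487.0816: forward underpriced → reverse cash-and-carry (short the stock, invest proceeds at r, pay the dividends, go long the forward).
Profit at T = |F_mkt − F*| = |477.13 − 487.0816| = kr 9.95 per share

kr 9.95 per share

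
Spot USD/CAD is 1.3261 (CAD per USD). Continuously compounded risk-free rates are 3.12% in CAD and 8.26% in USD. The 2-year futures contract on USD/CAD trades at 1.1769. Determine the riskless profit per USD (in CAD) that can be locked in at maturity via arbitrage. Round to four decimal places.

0.0196 per USD (in CAD)

Fair futures: F* = S·e^(carry·T), with carry = (r_CAD − r_USD) = 0.0312 − 0.0826 = -0.0514
F* = 1.3261 · e^(-0.0514 × 2) = 1.3261 · e^-0.102800 = 1.3261 × 0.902307 = 1.1965
Market 1.1769 < fair 1.1965: forward underpriced → reverse cash-and-carry (short spot, go long the forward).
At maturity, profit = |F_mkt − F*| = |1.1769 − 1.1965| = 0.0196 per USD (in CAD)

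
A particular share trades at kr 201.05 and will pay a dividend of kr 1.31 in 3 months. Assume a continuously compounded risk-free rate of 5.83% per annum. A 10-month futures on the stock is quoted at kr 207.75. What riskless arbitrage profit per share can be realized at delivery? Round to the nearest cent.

PV(dividends) I = 1.31·e^(−0.0583·3/12) = 1.2910
Fair futures F* = (S − I)·e^(rT) = (201.05 − 1.2910)·e^0.048583 = 199.7590 × 1.049783 = 209.7036
Market kr 207.75 < fair 209.7036: forward underpriced → reverse cash-and-carry (short the stock, invest proceeds at r, pay the dividends, go long the forward).
Profit at T = |F_mkt − F*| = |207.75 − 209.7036| = kr 1.95 per share

kr 1.95 per share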